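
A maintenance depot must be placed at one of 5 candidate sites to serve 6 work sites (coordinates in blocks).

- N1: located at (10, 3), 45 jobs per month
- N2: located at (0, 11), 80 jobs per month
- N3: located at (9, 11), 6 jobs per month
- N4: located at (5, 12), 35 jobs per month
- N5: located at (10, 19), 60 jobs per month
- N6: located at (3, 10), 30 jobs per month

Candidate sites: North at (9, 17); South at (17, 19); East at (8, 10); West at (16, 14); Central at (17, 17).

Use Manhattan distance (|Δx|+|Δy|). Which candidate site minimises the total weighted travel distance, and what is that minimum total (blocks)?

East, total 2122 blocks

Total weighted distance at each candidate:
  North (9, 17): total = 2796
  South (17, 19): total = 4906
  East (8, 10): total = 2122
  West (16, 14): total = 3970
  Central (17, 17): total = 4634
Minimum is at East with total 2122 blocks.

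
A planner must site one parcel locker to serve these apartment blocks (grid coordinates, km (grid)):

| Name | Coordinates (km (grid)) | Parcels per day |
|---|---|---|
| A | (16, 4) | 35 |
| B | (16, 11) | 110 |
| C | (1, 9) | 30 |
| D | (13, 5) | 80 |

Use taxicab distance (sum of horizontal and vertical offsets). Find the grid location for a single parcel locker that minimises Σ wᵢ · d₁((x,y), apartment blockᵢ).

Manhattan distance separates: Σwᵢ(|x−xᵢ|+|y−yᵢ|) = Σwᵢ|x−xᵢ| + Σwᵢ|y−yᵢ|, so x and y are optimised independently as 1-D weighted medians.
Total weight W = 255; half = 127.5.
x-coordinate, sorted with cumulative weight:
  x=1 (C, w=30) cum 30
  x=13 (D, w=80) cum 110
  x=16 (A, w=35) cum 145  ← median
  x=16 (B, w=110) cum 255
⇒ x* = 16
y-coordinate, sorted with cumulative weight:
  y=4 (A, w=35) cum 35
  y=5 (D, w=80) cum 115
  y=9 (C, w=30) cum 145  ← median
  y=11 (B, w=110) cum 255
⇒ y* = 9

(16, 9)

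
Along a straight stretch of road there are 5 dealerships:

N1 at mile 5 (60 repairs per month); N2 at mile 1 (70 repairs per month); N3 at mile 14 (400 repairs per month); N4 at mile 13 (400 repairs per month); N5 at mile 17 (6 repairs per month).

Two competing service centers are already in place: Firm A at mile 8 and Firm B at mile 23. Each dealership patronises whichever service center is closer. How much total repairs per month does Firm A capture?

The indifferent point is the midpoint (8+23)/2 = 15.5; dealerships left of it (closer to Firm A at 8) go to Firm A, those right go to Firm B.
  N2 at 1 (w=70) → Firm A
  N1 at 5 (w=60) → Firm A
  N4 at 13 (w=400) → Firm A
  N3 at 14 (w=400) → Firm A
  N5 at 17 (w=6) → Firm B
Firm A captures 930; Firm B captures 6.

930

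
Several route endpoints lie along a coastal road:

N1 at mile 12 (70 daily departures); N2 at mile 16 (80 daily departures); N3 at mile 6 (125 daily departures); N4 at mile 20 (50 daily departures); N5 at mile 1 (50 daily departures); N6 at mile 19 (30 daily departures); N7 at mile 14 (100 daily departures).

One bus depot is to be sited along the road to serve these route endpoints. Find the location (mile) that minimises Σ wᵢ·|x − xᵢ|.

For a sum of weighted absolute distances on a line, the optimum is the weighted median (not the mean). Total weight W = 505; half-weight = 252.5.
Sort by position and accumulate weight:
  mile 1 (N5, w=50) → cum 50
  mile 6 (N3, w=125) → cum 175
  mile 12 (N1, w=70) → cum 245
  mile 14 (N7, w=100) → cum 345  ≥ 252.5 → median here
  mile 16 (N2, w=80) → cum 425
  mile 19 (N6, w=30) → cum 455
  mile 20 (N4, w=50) → cum 505
Optimal location: mile 14.

x = 14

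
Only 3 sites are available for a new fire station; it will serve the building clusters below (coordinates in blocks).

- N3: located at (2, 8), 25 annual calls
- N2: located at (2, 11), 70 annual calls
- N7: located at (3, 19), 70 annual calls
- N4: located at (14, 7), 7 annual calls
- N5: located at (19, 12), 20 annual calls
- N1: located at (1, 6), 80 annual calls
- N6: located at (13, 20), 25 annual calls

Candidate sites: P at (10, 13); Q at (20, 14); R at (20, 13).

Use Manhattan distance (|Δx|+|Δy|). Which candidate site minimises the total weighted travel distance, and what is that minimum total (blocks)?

Total weighted distance at each candidate:
  P (10, 13): total = 3735
  Q (20, 14): total = 6246
  R (20, 13): total = 6139
Minimum is at P with total 3735 blocks.

P, total 3735 blocks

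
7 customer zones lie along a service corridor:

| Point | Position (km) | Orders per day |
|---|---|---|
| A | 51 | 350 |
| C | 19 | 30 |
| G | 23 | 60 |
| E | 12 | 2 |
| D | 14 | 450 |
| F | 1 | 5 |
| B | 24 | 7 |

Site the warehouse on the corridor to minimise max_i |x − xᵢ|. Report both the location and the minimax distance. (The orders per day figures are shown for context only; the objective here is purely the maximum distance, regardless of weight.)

The 1-center on a line is the midpoint of the two extreme points: leftmost at 1, rightmost at 51.
Optimal location = (1 + 51)/2 = 26; maximum distance = (51 − 1)/2 = 25.

location 26, max distance 25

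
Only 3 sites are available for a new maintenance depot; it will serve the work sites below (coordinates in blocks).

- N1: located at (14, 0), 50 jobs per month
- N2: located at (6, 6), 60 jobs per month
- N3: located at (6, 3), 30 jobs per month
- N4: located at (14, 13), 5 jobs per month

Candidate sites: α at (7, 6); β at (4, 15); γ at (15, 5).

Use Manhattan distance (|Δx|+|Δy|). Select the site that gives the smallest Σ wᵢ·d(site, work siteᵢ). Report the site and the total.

α, total 900 blocks

Total weighted distance at each candidate:
  α (7, 6): total = 900
  β (4, 15): total = 2390
  γ (15, 5): total = 1275
Minimum is at α with total 900 blocks.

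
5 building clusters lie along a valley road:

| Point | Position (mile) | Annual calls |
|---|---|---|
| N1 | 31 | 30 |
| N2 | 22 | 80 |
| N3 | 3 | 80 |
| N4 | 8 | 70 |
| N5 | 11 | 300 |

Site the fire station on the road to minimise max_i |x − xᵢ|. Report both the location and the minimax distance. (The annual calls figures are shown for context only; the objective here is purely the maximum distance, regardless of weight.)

location 17, max distance 14

The 1-center on a line is the midpoint of the two extreme points: leftmost at 3, rightmost at 31.
Optimal location = (3 + 31)/2 = 17; maximum distance = (31 − 3)/2 = 14.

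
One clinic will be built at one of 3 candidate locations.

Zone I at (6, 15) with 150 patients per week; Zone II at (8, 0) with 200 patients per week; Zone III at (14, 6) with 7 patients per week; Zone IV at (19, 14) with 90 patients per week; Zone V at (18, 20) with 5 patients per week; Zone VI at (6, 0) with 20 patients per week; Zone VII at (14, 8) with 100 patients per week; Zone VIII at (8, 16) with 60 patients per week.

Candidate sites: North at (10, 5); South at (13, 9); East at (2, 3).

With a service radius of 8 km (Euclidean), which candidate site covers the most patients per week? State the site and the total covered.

Coverage radius r = 8 km; a point is covered iff (Δx)²+(Δy)² ≤ 8² = 64.
  North (10, 5): covers {Zone II, Zone III, Zone VI, Zone VII} → 327
  South (13, 9): covers {Zone III, Zone IV, Zone VII} → 197
  East (2, 3): covers {Zone II, Zone VI} → 220
Maximum coverage at North: 327 patients per week.

North, covering 327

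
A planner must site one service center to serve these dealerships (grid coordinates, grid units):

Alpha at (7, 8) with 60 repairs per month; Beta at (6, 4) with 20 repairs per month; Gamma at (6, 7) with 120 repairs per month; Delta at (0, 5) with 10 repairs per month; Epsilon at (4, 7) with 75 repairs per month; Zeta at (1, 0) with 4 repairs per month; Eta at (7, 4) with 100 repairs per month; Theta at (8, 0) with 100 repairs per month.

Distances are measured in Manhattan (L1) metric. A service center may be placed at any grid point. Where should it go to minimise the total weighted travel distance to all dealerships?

Manhattan distance separates: Σwᵢ(|x−xᵢ|+|y−yᵢ|) = Σwᵢ|x−xᵢ| + Σwᵢ|y−yᵢ|, so x and y are optimised independently as 1-D weighted medians.
Total weight W = 489; half = 244.5.
x-coordinate, sorted with cumulative weight:
  x=0 (Delta, w=10) cum 10
  x=1 (Zeta, w=4) cum 14
  x=4 (Epsilon, w=75) cum 89
  x=6 (Beta, w=20) cum 109
  x=6 (Gamma, w=120) cum 229
  x=7 (Alpha, w=60) cum 289  ← median
  x=7 (Eta, w=100) cum 389
  x=8 (Theta, w=100) cum 489
⇒ x* = 7
y-coordinate, sorted with cumulative weight:
  y=0 (Zeta, w=4) cum 4
  y=0 (Theta, w=100) cum 104
  y=4 (Beta, w=20) cum 124
  y=4 (Eta, w=100) cum 224
  y=5 (Delta, w=10) cum 234
  y=7 (Gamma, w=120) cum 354  ← median
  y=7 (Epsilon, w=75) cum 429
  y=8 (Alpha, w=60) cum 489
⇒ y* = 7

(7, 7)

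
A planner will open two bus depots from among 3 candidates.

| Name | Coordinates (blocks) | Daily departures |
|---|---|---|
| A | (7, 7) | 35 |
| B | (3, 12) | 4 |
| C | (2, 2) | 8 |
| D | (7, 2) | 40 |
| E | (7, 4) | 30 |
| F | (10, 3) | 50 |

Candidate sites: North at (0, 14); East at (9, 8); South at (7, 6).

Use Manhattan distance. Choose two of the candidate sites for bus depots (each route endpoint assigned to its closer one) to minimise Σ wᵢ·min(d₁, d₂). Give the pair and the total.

Evaluate every pair (each demand assigned to the nearer of the two):
  {North, South}: total = 647
  {East, South}: total = 667
  {North, East}: total = 1029
Best pair: {North, South} with total 647.

{North, South}, total 647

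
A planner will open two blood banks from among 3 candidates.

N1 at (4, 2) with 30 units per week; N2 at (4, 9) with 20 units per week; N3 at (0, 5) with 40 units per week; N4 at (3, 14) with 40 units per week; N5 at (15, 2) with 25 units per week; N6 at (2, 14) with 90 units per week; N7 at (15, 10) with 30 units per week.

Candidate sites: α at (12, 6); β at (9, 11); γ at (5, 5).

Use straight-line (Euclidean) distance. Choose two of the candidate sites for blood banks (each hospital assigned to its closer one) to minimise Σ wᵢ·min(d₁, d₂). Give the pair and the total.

{β, γ}, total 1774.6

Evaluate every pair (each demand assigned to the nearer of the two):
  {β, γ}: total = 1774.6
  {α, γ}: total = 1874.9
  {α, β}: total = 2037.4
Best pair: {β, γ} with total 1774.6.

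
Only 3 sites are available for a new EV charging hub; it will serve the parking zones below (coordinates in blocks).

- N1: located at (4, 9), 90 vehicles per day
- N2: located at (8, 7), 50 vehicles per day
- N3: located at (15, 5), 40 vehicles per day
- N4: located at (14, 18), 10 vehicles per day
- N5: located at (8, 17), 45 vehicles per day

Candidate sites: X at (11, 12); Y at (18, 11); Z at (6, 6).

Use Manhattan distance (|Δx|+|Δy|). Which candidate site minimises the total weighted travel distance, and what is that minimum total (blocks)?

Z, total 1785 blocks

Total weighted distance at each candidate:
  X (11, 12): total = 2190
  Y (18, 11): total = 3330
  Z (6, 6): total = 1785
Minimum is at Z with total 1785 blocks.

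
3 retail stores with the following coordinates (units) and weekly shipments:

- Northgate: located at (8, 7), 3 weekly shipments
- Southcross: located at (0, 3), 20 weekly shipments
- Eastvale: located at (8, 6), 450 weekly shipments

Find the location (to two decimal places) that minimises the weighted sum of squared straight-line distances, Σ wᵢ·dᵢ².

The minimiser of Σwᵢ‖p−pᵢ‖² is the weighted centroid p* = (Σwᵢpᵢ)/(Σwᵢ).
Σwᵢ = 473.
Σwᵢxᵢ = 3·8 + 20·0 + 450·8 = 3624.
Σwᵢyᵢ = 3·7 + 20·3 + 450·6 = 2781.
x* = 3624/473 = 7.66, y* = 2781/473 = 5.88.

(7.66, 5.88)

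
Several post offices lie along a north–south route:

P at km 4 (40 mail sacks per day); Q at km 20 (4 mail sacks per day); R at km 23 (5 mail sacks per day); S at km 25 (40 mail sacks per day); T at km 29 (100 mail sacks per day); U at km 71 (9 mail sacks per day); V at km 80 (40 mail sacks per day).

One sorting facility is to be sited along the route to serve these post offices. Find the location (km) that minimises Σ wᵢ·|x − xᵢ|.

For a sum of weighted absolute distances on a line, the optimum is the weighted median (not the mean). Total weight W = 238; half-weight = 119.
Sort by position and accumulate weight:
  km 4 (P, w=40) → cum 40
  km 20 (Q, w=4) → cum 44
  km 23 (R, w=5) → cum 49
  km 25 (S, w=40) → cum 89
  km 29 (T, w=100) → cum 189  ≥ 119 → median here
  km 71 (U, w=9) → cum 198
  km 80 (V, w=40) → cum 238
Optimal location: km 29.

x = 29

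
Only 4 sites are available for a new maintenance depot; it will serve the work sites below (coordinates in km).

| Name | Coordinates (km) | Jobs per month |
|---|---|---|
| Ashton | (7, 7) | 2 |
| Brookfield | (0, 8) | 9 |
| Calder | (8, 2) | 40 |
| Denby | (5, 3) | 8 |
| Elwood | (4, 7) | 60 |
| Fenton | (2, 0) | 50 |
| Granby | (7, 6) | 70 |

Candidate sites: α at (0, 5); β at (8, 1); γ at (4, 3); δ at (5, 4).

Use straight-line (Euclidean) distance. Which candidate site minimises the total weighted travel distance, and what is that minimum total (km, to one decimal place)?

δ, total 854.8 km

Total weighted distance at each candidate:
  α (0, 5): total = 1459.0
  β (8, 1): total = 1270.4
  γ (4, 3): total = 957.8
  δ (5, 4): total = 854.8
Minimum is at δ with total 854.8 km.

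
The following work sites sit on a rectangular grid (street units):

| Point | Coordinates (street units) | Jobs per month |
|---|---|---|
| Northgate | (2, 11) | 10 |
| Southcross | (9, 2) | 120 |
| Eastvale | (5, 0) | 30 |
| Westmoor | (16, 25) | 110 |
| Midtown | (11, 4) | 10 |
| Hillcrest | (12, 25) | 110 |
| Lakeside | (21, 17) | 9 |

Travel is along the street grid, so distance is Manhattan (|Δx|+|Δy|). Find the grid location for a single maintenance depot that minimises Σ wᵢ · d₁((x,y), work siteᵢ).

(12, 25)

Manhattan distance separates: Σwᵢ(|x−xᵢ|+|y−yᵢ|) = Σwᵢ|x−xᵢ| + Σwᵢ|y−yᵢ|, so x and y are optimised independently as 1-D weighted medians.
Total weight W = 399; half = 199.5.
x-coordinate, sorted with cumulative weight:
  x=2 (Northgate, w=10) cum 10
  x=5 (Eastvale, w=30) cum 40
  x=9 (Southcross, w=120) cum 160
  x=11 (Midtown, w=10) cum 170
  x=12 (Hillcrest, w=110) cum 280  ← median
  x=16 (Westmoor, w=110) cum 390
  x=21 (Lakeside, w=9) cum 399
⇒ x* = 12
y-coordinate, sorted with cumulative weight:
  y=0 (Eastvale, w=30) cum 30
  y=2 (Southcross, w=120) cum 150
  y=4 (Midtown, w=10) cum 160
  y=11 (Northgate, w=10) cum 170
  y=17 (Lakeside, w=9) cum 179
  y=25 (Westmoor, w=110) cum 289  ← median
  y=25 (Hillcrest, w=110) cum 399
⇒ y* = 25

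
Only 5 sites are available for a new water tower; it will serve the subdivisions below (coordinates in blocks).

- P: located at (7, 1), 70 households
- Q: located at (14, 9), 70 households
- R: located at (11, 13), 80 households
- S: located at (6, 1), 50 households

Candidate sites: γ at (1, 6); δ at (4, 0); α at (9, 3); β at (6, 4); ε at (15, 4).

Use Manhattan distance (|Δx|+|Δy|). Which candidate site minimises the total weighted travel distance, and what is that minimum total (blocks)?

Total weighted distance at each candidate:
  γ (1, 6): total = 3750
  δ (4, 0): total = 3360
  α (9, 3): total = 2260
  β (6, 4): total = 2460
  ε (15, 4): total = 2830
Minimum is at α with total 2260 blocks.

α, total 2260 blocks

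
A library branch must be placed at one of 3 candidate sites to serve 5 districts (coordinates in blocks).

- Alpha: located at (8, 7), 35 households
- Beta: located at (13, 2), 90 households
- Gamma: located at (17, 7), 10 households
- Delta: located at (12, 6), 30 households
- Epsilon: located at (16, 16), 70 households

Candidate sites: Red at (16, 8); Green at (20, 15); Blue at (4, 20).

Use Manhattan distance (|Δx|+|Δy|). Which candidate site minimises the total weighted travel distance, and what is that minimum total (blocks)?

Total weighted distance at each candidate:
  Red (16, 8): total = 1885
  Green (20, 15): total = 3470
  Blue (4, 20): total = 5065
Minimum is at Red with total 1885 blocks.

Red, total 1885 blocks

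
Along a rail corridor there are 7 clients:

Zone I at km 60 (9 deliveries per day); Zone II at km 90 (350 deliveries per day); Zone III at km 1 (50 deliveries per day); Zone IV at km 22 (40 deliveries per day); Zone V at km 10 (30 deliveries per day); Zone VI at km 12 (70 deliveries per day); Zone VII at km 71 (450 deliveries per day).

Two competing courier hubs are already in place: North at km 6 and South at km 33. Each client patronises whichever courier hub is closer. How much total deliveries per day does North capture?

The indifferent point is the midpoint (6+33)/2 = 19.5; clients left of it (closer to North at 6) go to North, those right go to South.
  Zone III at 1 (w=50) → North
  Zone V at 10 (w=30) → North
  Zone VI at 12 (w=70) → North
  Zone IV at 22 (w=40) → South
  Zone I at 60 (w=9) → South
  Zone VII at 71 (w=450) → South
  Zone II at 90 (w=350) → South
North captures 150; South captures 849.

150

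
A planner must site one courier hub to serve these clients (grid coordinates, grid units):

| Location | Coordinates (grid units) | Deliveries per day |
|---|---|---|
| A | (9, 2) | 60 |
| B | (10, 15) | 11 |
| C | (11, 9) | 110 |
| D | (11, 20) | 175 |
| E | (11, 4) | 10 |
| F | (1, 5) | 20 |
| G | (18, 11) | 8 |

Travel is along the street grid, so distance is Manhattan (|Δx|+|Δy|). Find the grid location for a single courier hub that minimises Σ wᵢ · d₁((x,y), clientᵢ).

Manhattan distance separates: Σwᵢ(|x−xᵢ|+|y−yᵢ|) = Σwᵢ|x−xᵢ| + Σwᵢ|y−yᵢ|, so x and y are optimised independently as 1-D weighted medians.
Total weight W = 394; half = 197.
x-coordinate, sorted with cumulative weight:
  x=1 (F, w=20) cum 20
  x=9 (A, w=60) cum 80
  x=10 (B, w=11) cum 91
  x=11 (C, w=110) cum 201  ← median
  x=11 (D, w=175) cum 376
  x=11 (E, w=10) cum 386
  x=18 (G, w=8) cum 394
⇒ x* = 11
y-coordinate, sorted with cumulative weight:
  y=2 (A, w=60) cum 60
  y=4 (E, w=10) cum 70
  y=5 (F, w=20) cum 90
  y=9 (C, w=110) cum 200  ← median
  y=11 (G, w=8) cum 208
  y=15 (B, w=11) cum 219
  y=20 (D, w=175) cum 394
⇒ y* = 9

(11, 9)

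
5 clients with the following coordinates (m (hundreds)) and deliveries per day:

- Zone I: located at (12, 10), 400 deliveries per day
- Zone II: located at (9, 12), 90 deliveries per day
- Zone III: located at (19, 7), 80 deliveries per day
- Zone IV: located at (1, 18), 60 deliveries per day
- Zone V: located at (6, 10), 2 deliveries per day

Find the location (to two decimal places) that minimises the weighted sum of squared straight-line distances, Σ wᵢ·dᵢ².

(11.40, 10.66)

The minimiser of Σwᵢ‖p−pᵢ‖² is the weighted centroid p* = (Σwᵢpᵢ)/(Σwᵢ).
Σwᵢ = 632.
Σwᵢxᵢ = 400·12 + 90·9 + 80·19 + 60·1 + 2·6 = 7202.
Σwᵢyᵢ = 400·10 + 90·12 + 80·7 + 60·18 + 2·10 = 6740.
x* = 7202/632 = 11.40, y* = 6740/632 = 10.66.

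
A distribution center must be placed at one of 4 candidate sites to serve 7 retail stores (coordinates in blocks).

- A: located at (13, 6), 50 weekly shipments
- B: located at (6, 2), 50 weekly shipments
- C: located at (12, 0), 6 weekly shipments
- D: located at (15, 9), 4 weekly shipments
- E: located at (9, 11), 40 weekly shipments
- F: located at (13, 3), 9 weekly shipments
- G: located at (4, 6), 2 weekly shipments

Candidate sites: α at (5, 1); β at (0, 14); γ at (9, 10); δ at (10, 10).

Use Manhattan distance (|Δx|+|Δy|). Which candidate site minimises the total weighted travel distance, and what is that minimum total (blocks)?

Total weighted distance at each candidate:
  α (5, 1): total = 1532
  β (0, 14): total = 2906
  γ (9, 10): total = 1213
  δ (10, 10): total = 1236
Minimum is at γ with total 1213 blocks.

γ, total 1213 blocks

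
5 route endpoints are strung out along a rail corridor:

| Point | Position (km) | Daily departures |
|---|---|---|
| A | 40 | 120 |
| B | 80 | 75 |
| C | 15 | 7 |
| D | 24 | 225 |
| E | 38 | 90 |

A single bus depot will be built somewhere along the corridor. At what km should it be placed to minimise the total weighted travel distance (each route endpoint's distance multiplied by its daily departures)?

x = 38

For a sum of weighted absolute distances on a line, the optimum is the weighted median (not the mean). Total weight W = 517; half-weight = 258.5.
Sort by position and accumulate weight:
  km 15 (C, w=7) → cum 7
  km 24 (D, w=225) → cum 232
  km 38 (E, w=90) → cum 322  ≥ 258.5 → median here
  km 40 (A, w=120) → cum 442
  km 80 (B, w=75) → cum 517
Optimal location: km 38.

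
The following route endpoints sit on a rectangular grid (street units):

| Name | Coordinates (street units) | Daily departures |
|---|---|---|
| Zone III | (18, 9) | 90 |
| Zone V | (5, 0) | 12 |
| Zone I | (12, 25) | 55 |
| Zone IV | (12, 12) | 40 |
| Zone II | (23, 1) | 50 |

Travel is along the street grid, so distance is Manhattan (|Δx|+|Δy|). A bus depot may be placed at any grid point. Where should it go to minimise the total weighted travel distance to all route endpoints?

(18, 9)

Manhattan distance separates: Σwᵢ(|x−xᵢ|+|y−yᵢ|) = Σwᵢ|x−xᵢ| + Σwᵢ|y−yᵢ|, so x and y are optimised independently as 1-D weighted medians.
Total weight W = 247; half = 123.5.
x-coordinate, sorted with cumulative weight:
  x=5 (Zone V, w=12) cum 12
  x=12 (Zone I, w=55) cum 67
  x=12 (Zone IV, w=40) cum 107
  x=18 (Zone III, w=90) cum 197  ← median
  x=23 (Zone II, w=50) cum 247
⇒ x* = 18
y-coordinate, sorted with cumulative weight:
  y=0 (Zone V, w=12) cum 12
  y=1 (Zone II, w=50) cum 62
  y=9 (Zone III, w=90) cum 152  ← median
  y=12 (Zone IV, w=40) cum 192
  y=25 (Zone I, w=55) cum 247
⇒ y* = 9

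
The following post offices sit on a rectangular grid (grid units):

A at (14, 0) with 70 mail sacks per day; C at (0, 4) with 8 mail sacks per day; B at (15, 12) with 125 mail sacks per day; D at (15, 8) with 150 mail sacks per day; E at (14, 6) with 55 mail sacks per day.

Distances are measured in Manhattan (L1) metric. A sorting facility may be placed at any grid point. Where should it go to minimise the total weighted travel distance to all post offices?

(15, 8)

Manhattan distance separates: Σwᵢ(|x−xᵢ|+|y−yᵢ|) = Σwᵢ|x−xᵢ| + Σwᵢ|y−yᵢ|, so x and y are optimised independently as 1-D weighted medians.
Total weight W = 408; half = 204.
x-coordinate, sorted with cumulative weight:
  x=0 (C, w=8) cum 8
  x=14 (A, w=70) cum 78
  x=14 (E, w=55) cum 133
  x=15 (B, w=125) cum 258  ← median
  x=15 (D, w=150) cum 408
⇒ x* = 15
y-coordinate, sorted with cumulative weight:
  y=0 (A, w=70) cum 70
  y=4 (C, w=8) cum 78
  y=6 (E, w=55) cum 133
  y=8 (D, w=150) cum 283  ← median
  y=12 (B, w=125) cum 408
⇒ y* = 8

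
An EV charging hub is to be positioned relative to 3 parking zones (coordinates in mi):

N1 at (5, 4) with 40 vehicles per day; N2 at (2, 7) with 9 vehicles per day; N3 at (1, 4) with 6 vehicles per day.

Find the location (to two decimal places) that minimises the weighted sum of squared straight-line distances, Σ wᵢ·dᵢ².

The minimiser of Σwᵢ‖p−pᵢ‖² is the weighted centroid p* = (Σwᵢpᵢ)/(Σwᵢ).
Σwᵢ = 55.
Σwᵢxᵢ = 40·5 + 9·2 + 6·1 = 224.
Σwᵢyᵢ = 40·4 + 9·7 + 6·4 = 247.
x* = 224/55 = 4.07, y* = 247/55 = 4.49.

(4.07, 4.49)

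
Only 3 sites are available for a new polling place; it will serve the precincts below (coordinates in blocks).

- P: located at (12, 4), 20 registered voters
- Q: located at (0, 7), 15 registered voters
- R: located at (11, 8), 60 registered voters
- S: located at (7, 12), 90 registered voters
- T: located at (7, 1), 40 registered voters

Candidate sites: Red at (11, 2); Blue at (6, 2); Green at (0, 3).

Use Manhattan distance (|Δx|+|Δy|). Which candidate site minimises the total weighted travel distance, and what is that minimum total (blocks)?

Blue, total 2055 blocks

Total weighted distance at each candidate:
  Red (11, 2): total = 2120
  Blue (6, 2): total = 2055
  Green (0, 3): total = 3080
Minimum is at Blue with total 2055 blocks.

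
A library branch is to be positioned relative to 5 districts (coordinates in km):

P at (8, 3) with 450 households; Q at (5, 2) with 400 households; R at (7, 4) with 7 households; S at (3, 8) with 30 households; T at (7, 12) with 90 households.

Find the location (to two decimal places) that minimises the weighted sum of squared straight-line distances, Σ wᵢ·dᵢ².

The minimiser of Σwᵢ‖p−pᵢ‖² is the weighted centroid p* = (Σwᵢpᵢ)/(Σwᵢ).
Σwᵢ = 977.
Σwᵢxᵢ = 450·8 + 400·5 + 7·7 + 30·3 + 90·7 = 6369.
Σwᵢyᵢ = 450·3 + 400·2 + 7·4 + 30·8 + 90·12 = 3498.
x* = 6369/977 = 6.52, y* = 3498/977 = 3.58.

(6.52, 3.58)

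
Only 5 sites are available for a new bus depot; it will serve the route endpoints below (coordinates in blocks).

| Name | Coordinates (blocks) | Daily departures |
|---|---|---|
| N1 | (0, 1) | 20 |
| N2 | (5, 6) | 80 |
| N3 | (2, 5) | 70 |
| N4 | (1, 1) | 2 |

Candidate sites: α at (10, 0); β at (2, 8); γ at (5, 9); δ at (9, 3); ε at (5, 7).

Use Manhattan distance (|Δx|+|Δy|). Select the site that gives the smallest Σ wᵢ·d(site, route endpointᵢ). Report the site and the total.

Total weighted distance at each candidate:
  α (10, 0): total = 2030
  β (2, 8): total = 806
  γ (5, 9): total = 1014
  δ (9, 3): total = 1430
  ε (5, 7): total = 670
Minimum is at ε with total 670 blocks.

ε, total 670 blocks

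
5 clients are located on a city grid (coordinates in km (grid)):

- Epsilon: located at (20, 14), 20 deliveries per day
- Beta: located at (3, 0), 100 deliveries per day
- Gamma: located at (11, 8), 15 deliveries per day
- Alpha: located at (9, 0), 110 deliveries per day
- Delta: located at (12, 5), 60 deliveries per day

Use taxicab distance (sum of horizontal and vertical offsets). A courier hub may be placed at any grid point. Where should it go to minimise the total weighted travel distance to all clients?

(9, 0)

Manhattan distance separates: Σwᵢ(|x−xᵢ|+|y−yᵢ|) = Σwᵢ|x−xᵢ| + Σwᵢ|y−yᵢ|, so x and y are optimised independently as 1-D weighted medians.
Total weight W = 305; half = 152.5.
x-coordinate, sorted with cumulative weight:
  x=3 (Beta, w=100) cum 100
  x=9 (Alpha, w=110) cum 210  ← median
  x=11 (Gamma, w=15) cum 225
  x=12 (Delta, w=60) cum 285
  x=20 (Epsilon, w=20) cum 305
⇒ x* = 9
y-coordinate, sorted with cumulative weight:
  y=0 (Beta, w=100) cum 100
  y=0 (Alpha, w=110) cum 210  ← median
  y=5 (Delta, w=60) cum 270
  y=8 (Gamma, w=15) cum 285
  y=14 (Epsilon, w=20) cum 305
⇒ y* = 0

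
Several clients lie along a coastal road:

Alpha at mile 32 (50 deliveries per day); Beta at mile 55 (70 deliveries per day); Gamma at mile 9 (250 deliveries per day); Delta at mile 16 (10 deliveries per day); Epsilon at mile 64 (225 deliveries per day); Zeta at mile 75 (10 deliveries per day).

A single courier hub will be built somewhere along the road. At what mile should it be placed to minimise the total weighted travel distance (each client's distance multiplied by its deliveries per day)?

For a sum of weighted absolute distances on a line, the optimum is the weighted median (not the mean). Total weight W = 615; half-weight = 307.5.
Sort by position and accumulate weight:
  mile 9 (Gamma, w=250) → cum 250
  mile 16 (Delta, w=10) → cum 260
  mile 32 (Alpha, w=50) → cum 310  ≥ 307.5 → median here
  mile 55 (Beta, w=70) → cum 380
  mile 64 (Epsilon, w=225) → cum 605
  mile 75 (Zeta, w=10) → cum 615
Optimal location: mile 32.

x = 32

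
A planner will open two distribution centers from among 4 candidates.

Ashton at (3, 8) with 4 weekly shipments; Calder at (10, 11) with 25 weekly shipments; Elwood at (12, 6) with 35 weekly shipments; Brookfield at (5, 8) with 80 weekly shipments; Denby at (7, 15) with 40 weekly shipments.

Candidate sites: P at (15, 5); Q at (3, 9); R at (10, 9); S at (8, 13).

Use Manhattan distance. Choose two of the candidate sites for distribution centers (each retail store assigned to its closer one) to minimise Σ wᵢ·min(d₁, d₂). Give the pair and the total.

Evaluate every pair (each demand assigned to the nearer of the two):
  {Q, R}: total = 829
  {Q, S}: total = 849
  {R, S}: total = 857
  {P, Q}: total = 1009
  {P, S}: total = 1040
  {P, R}: total = 1062
Best pair: {Q, R} with total 829.

{Q, R}, total 829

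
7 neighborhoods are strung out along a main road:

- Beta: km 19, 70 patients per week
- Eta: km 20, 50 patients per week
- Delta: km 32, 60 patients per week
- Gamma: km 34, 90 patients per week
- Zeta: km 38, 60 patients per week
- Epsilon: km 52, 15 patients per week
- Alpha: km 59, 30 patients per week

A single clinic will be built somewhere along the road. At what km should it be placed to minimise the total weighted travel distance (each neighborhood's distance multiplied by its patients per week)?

x = 34

For a sum of weighted absolute distances on a line, the optimum is the weighted median (not the mean). Total weight W = 375; half-weight = 187.5.
Sort by position and accumulate weight:
  km 19 (Beta, w=70) → cum 70
  km 20 (Eta, w=50) → cum 120
  km 32 (Delta, w=60) → cum 180
  km 34 (Gamma, w=90) → cum 270  ≥ 187.5 → median here
  km 38 (Zeta, w=60) → cum 330
  km 52 (Epsilon, w=15) → cum 345
  km 59 (Alpha, w=30) → cum 375
Optimal location: km 34.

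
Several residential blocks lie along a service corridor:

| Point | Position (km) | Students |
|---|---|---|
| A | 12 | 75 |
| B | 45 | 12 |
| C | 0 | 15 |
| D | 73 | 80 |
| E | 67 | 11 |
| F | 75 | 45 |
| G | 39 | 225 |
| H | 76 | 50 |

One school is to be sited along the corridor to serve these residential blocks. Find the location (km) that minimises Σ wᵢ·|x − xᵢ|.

x = 39

For a sum of weighted absolute distances on a line, the optimum is the weighted median (not the mean). Total weight W = 513; half-weight = 256.5.
Sort by position and accumulate weight:
  km 0 (C, w=15) → cum 15
  km 12 (A, w=75) → cum 90
  km 39 (G, w=225) → cum 315  ≥ 256.5 → median here
  km 45 (B, w=12) → cum 327
  km 67 (E, w=11) → cum 338
  km 73 (D, w=80) → cum 418
  km 75 (F, w=45) → cum 463
  km 76 (H, w=50) → cum 513
Optimal location: km 39.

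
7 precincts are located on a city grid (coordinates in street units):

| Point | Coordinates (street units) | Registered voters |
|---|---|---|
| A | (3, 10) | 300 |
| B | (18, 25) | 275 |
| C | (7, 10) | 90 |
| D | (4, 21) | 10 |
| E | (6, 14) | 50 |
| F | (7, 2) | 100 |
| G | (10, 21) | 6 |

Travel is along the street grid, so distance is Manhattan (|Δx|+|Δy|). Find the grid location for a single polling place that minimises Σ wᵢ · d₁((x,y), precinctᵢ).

Manhattan distance separates: Σwᵢ(|x−xᵢ|+|y−yᵢ|) = Σwᵢ|x−xᵢ| + Σwᵢ|y−yᵢ|, so x and y are optimised independently as 1-D weighted medians.
Total weight W = 831; half = 415.5.
x-coordinate, sorted with cumulative weight:
  x=3 (A, w=300) cum 300
  x=4 (D, w=10) cum 310
  x=6 (E, w=50) cum 360
  x=7 (C, w=90) cum 450  ← median
  x=7 (F, w=100) cum 550
  x=10 (G, w=6) cum 556
  x=18 (B, w=275) cum 831
⇒ x* = 7
y-coordinate, sorted with cumulative weight:
  y=2 (F, w=100) cum 100
  y=10 (A, w=300) cum 400
  y=10 (C, w=90) cum 490  ← median
  y=14 (E, w=50) cum 540
  y=21 (D, w=10) cum 550
  y=21 (G, w=6) cum 556
  y=25 (B, w=275) cum 831
⇒ y* = 10

(7, 10)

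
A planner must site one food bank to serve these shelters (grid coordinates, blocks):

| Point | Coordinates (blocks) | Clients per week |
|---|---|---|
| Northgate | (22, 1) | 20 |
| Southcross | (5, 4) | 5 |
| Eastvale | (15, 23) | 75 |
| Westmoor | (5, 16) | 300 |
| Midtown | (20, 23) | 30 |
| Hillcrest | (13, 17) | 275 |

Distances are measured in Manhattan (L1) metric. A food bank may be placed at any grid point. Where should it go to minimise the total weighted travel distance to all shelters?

(13, 17)

Manhattan distance separates: Σwᵢ(|x−xᵢ|+|y−yᵢ|) = Σwᵢ|x−xᵢ| + Σwᵢ|y−yᵢ|, so x and y are optimised independently as 1-D weighted medians.
Total weight W = 705; half = 352.5.
x-coordinate, sorted with cumulative weight:
  x=5 (Southcross, w=5) cum 5
  x=5 (Westmoor, w=300) cum 305
  x=13 (Hillcrest, w=275) cum 580  ← median
  x=15 (Eastvale, w=75) cum 655
  x=20 (Midtown, w=30) cum 685
  x=22 (Northgate, w=20) cum 705
⇒ x* = 13
y-coordinate, sorted with cumulative weight:
  y=1 (Northgate, w=20) cum 20
  y=4 (Southcross, w=5) cum 25
  y=16 (Westmoor, w=300) cum 325
  y=17 (Hillcrest, w=275) cum 600  ← median
  y=23 (Eastvale, w=75) cum 675
  y=23 (Midtown, w=30) cum 705
⇒ y* = 17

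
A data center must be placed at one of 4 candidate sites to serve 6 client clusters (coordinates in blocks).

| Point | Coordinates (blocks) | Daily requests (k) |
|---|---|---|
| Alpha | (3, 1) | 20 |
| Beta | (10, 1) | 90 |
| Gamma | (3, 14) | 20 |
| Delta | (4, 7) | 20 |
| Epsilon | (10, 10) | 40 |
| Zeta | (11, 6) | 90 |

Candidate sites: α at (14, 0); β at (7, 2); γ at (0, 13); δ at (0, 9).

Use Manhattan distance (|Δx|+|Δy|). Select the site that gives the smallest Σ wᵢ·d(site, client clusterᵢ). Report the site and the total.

β, total 2100 blocks

Total weighted distance at each candidate:
  α (14, 0): total = 2900
  β (7, 2): total = 2100
  γ (0, 13): total = 4700
  δ (0, 9): total = 3820
Minimum is at β with total 2100 blocks.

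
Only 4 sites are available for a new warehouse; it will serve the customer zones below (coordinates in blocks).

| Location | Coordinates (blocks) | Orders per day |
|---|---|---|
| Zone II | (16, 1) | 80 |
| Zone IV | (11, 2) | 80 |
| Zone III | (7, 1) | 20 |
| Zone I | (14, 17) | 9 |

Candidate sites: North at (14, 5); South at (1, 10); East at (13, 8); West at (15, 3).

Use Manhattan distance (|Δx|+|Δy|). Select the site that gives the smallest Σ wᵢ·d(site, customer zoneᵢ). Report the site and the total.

West, total 975 blocks

Total weighted distance at each candidate:
  North (14, 5): total = 1288
  South (1, 10): total = 3840
  East (13, 8): total = 1790
  West (15, 3): total = 975
Minimum is at West with total 975 blocks.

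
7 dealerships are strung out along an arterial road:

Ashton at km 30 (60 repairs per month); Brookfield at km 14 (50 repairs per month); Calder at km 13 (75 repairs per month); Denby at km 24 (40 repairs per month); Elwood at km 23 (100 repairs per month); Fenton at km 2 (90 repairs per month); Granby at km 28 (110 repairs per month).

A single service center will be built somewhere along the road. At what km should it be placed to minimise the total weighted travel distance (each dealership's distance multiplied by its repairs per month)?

For a sum of weighted absolute distances on a line, the optimum is the weighted median (not the mean). Total weight W = 525; half-weight = 262.5.
Sort by position and accumulate weight:
  km 2 (Fenton, w=90) → cum 90
  km 13 (Calder, w=75) → cum 165
  km 14 (Brookfield, w=50) → cum 215
  km 23 (Elwood, w=100) → cum 315  ≥ 262.5 → median here
  km 24 (Denby, w=40) → cum 355
  km 28 (Granby, w=110) → cum 465
  km 30 (Ashton, w=60) → cum 525
Optimal location: km 23.

x = 23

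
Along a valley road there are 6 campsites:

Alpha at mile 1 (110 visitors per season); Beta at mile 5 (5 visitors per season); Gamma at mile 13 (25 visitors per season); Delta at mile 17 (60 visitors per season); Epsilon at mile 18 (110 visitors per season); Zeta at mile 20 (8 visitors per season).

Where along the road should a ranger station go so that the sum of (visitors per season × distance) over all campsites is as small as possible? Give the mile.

For a sum of weighted absolute distances on a line, the optimum is the weighted median (not the mean). Total weight W = 318; half-weight = 159.
Sort by position and accumulate weight:
  mile 1 (Alpha, w=110) → cum 110
  mile 5 (Beta, w=5) → cum 115
  mile 13 (Gamma, w=25) → cum 140
  mile 17 (Delta, w=60) → cum 200  ≥ 159 → median here
  mile 18 (Epsilon, w=110) → cum 310
  mile 20 (Zeta, w=8) → cum 318
Optimal location: mile 17.

x = 17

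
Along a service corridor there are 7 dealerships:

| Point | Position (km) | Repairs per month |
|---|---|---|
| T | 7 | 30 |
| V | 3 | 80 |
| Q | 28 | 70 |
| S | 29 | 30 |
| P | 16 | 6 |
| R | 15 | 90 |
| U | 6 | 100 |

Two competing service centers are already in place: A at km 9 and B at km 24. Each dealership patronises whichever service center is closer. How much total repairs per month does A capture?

The indifferent point is the midpoint (9+24)/2 = 16.5; dealerships left of it (closer to A at 9) go to A, those right go to B.
  V at 3 (w=80) → A
  U at 6 (w=100) → A
  T at 7 (w=30) → A
  R at 15 (w=90) → A
  P at 16 (w=6) → A
  Q at 28 (w=70) → B
  S at 29 (w=30) → B
A captures 306; B captures 100.

306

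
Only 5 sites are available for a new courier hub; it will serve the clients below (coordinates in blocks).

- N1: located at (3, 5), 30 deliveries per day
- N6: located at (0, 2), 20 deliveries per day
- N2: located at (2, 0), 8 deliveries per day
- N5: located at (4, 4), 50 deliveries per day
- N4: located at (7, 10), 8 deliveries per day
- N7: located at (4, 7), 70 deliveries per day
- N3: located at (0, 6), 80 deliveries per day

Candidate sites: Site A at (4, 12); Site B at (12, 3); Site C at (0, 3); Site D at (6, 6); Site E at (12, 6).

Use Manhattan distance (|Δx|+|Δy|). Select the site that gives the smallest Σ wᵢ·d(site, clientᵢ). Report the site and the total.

Total weighted distance at each candidate:
  Site A (4, 12): total = 2222
  Site B (12, 3): total = 3280
  Site C (0, 3): total = 1372
  Site D (6, 6): total = 1330
  Site E (12, 6): total = 2910
Minimum is at Site D with total 1330 blocks.

Site D, total 1330 blocks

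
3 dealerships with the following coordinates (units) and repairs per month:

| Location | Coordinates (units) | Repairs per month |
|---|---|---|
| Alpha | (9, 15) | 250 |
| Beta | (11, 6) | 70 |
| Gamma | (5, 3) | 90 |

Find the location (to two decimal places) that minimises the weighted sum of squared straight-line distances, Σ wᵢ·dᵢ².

The minimiser of Σwᵢ‖p−pᵢ‖² is the weighted centroid p* = (Σwᵢpᵢ)/(Σwᵢ).
Σwᵢ = 410.
Σwᵢxᵢ = 250·9 + 70·11 + 90·5 = 3470.
Σwᵢyᵢ = 250·15 + 70·6 + 90·3 = 4440.
x* = 3470/410 = 8.46, y* = 4440/410 = 10.83.

(8.46, 10.83)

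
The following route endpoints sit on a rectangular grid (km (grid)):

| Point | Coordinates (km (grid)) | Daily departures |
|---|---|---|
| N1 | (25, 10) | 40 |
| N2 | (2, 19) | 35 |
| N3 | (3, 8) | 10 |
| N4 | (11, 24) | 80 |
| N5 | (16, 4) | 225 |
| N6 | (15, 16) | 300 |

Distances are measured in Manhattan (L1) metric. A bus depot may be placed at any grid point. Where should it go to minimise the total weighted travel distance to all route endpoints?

(15, 16)

Manhattan distance separates: Σwᵢ(|x−xᵢ|+|y−yᵢ|) = Σwᵢ|x−xᵢ| + Σwᵢ|y−yᵢ|, so x and y are optimised independently as 1-D weighted medians.
Total weight W = 690; half = 345.
x-coordinate, sorted with cumulative weight:
  x=2 (N2, w=35) cum 35
  x=3 (N3, w=10) cum 45
  x=11 (N4, w=80) cum 125
  x=15 (N6, w=300) cum 425  ← median
  x=16 (N5, w=225) cum 650
  x=25 (N1, w=40) cum 690
⇒ x* = 15
y-coordinate, sorted with cumulative weight:
  y=4 (N5, w=225) cum 225
  y=8 (N3, w=10) cum 235
  y=10 (N1, w=40) cum 275
  y=16 (N6, w=300) cum 575  ← median
  y=19 (N2, w=35) cum 610
  y=24 (N4, w=80) cum 690
⇒ y* = 16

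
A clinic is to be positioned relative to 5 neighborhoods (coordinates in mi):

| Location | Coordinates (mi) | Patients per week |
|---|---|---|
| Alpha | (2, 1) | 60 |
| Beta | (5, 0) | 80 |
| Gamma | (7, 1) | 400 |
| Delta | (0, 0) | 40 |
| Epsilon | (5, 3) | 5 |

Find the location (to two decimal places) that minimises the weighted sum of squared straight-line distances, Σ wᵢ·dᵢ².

(5.72, 0.81)

The minimiser of Σwᵢ‖p−pᵢ‖² is the weighted centroid p* = (Σwᵢpᵢ)/(Σwᵢ).
Σwᵢ = 585.
Σwᵢxᵢ = 60·2 + 80·5 + 400·7 + 40·0 + 5·5 = 3345.
Σwᵢyᵢ = 60·1 + 80·0 + 400·1 + 40·0 + 5·3 = 475.
x* = 3345/585 = 5.72, y* = 475/585 = 0.81.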